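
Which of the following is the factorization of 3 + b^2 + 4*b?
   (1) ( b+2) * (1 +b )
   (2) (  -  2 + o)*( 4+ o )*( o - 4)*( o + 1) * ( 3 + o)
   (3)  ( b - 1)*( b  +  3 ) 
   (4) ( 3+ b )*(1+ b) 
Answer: 4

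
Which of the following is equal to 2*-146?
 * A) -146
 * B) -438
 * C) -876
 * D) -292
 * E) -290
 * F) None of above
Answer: D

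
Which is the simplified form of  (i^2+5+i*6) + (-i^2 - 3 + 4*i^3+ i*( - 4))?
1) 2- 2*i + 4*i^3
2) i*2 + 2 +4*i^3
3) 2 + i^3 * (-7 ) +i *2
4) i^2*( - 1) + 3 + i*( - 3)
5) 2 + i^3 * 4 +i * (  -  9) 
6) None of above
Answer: 2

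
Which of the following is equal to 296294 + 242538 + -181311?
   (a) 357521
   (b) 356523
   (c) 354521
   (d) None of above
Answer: a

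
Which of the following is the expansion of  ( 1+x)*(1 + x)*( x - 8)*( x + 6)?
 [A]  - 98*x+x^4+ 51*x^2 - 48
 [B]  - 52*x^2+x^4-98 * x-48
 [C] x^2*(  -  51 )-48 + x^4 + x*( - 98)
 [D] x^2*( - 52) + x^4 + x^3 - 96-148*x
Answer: C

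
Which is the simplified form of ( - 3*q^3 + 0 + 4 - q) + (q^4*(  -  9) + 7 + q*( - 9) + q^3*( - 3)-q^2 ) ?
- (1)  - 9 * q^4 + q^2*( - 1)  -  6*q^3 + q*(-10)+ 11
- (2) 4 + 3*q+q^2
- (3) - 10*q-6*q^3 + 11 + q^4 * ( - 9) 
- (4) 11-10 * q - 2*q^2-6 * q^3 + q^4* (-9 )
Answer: 1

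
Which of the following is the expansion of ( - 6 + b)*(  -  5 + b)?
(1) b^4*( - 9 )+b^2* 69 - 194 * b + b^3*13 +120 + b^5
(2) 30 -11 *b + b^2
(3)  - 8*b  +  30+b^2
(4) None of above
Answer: 2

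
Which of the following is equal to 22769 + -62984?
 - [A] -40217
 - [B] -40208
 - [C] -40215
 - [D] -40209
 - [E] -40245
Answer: C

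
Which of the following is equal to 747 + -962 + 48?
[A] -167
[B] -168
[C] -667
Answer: A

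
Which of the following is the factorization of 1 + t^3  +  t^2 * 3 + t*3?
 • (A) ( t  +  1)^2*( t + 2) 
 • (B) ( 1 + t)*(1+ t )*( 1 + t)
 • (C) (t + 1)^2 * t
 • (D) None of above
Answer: B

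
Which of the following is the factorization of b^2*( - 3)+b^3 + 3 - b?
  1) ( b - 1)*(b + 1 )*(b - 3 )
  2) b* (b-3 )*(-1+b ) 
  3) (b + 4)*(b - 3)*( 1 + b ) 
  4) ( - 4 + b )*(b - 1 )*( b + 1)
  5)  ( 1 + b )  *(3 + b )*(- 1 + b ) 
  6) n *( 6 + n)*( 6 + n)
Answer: 1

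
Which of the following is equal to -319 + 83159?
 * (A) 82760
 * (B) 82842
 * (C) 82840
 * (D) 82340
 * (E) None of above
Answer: C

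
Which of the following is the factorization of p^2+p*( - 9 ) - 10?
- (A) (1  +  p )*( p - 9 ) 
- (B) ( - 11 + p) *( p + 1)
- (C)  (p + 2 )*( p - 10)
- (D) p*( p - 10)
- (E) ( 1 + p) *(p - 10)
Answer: E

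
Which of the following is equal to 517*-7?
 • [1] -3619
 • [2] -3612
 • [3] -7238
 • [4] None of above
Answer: 1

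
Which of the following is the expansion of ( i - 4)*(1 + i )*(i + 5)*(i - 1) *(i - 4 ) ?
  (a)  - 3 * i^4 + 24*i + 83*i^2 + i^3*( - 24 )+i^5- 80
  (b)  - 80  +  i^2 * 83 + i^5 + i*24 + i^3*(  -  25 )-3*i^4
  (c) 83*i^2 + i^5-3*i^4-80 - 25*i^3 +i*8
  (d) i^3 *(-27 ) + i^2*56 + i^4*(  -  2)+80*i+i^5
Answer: b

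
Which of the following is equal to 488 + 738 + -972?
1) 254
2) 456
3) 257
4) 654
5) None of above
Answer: 1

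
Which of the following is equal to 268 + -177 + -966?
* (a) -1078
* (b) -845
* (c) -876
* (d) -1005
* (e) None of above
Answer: e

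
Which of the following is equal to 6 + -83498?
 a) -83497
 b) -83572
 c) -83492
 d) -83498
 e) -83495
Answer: c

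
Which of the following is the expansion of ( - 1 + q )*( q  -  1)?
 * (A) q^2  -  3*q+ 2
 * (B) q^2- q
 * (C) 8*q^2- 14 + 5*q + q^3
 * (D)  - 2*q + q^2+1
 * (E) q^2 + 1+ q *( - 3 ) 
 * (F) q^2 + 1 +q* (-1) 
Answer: D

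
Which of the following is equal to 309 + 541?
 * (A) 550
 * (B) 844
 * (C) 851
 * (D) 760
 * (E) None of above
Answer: E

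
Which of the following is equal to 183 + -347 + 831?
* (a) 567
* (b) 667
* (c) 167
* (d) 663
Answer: b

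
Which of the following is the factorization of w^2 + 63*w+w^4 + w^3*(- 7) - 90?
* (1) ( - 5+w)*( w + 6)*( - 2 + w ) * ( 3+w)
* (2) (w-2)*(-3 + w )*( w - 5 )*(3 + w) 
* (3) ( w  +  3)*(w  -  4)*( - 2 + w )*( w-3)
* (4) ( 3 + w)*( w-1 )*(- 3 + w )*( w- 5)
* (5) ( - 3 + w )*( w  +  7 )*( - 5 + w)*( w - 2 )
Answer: 2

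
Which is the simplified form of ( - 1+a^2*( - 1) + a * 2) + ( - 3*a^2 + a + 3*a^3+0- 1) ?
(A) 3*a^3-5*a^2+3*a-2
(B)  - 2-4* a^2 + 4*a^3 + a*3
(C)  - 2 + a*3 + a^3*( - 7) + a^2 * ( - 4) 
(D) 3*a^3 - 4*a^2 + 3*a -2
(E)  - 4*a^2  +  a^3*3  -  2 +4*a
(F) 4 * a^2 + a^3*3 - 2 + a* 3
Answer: D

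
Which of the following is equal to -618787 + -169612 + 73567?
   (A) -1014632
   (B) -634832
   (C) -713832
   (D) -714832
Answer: D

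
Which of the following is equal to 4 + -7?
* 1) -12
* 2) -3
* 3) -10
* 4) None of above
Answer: 2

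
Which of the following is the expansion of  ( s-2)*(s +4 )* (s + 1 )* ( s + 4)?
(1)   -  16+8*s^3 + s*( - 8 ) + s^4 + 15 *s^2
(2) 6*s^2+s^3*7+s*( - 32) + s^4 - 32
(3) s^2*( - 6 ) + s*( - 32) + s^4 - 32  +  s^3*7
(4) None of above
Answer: 2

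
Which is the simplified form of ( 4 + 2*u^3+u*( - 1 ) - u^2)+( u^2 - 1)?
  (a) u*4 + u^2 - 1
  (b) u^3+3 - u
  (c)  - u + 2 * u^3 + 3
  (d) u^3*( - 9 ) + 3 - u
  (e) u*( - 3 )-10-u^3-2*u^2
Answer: c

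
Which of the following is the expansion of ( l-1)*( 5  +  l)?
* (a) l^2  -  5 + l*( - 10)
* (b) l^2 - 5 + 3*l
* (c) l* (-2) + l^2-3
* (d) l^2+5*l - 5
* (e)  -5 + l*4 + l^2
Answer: e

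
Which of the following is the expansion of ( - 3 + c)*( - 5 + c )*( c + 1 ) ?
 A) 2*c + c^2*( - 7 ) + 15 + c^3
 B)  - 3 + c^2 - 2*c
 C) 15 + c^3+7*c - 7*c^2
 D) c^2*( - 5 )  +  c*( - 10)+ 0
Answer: C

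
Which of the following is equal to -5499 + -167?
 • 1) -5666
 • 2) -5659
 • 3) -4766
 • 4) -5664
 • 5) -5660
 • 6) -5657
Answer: 1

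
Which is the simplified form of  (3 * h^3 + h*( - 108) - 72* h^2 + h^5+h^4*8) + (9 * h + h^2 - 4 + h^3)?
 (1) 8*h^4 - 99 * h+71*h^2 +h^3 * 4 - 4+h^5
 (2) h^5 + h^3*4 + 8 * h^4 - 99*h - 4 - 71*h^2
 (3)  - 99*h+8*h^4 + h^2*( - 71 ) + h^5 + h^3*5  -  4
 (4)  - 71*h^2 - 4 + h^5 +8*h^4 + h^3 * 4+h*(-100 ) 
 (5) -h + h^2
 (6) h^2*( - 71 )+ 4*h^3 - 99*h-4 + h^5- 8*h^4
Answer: 2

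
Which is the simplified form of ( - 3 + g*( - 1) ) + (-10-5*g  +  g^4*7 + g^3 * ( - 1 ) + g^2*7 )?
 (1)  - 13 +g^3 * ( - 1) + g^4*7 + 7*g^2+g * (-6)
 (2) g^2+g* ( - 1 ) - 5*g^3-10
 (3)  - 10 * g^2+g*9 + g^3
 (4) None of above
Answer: 1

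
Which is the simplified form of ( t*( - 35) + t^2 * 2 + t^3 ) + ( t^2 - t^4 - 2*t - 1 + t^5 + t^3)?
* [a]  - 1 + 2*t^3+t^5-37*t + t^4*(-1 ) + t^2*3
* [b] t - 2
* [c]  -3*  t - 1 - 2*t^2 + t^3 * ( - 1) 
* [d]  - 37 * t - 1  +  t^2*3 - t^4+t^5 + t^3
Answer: a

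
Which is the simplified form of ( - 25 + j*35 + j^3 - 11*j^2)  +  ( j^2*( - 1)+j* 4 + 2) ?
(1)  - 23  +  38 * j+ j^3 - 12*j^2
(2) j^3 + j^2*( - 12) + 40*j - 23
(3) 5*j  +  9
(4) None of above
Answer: 4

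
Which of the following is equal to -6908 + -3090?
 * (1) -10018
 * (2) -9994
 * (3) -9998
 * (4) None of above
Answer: 3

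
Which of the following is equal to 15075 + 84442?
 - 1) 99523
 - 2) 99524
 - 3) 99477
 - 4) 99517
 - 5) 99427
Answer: 4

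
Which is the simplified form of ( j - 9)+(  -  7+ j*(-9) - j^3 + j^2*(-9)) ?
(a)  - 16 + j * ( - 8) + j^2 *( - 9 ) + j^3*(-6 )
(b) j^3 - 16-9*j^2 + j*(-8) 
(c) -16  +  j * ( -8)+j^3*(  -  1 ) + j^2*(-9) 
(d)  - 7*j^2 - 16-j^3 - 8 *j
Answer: c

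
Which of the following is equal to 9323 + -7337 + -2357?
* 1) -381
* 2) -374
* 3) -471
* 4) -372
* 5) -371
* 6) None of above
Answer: 5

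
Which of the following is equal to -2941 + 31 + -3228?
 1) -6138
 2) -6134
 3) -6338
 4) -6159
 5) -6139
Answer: 1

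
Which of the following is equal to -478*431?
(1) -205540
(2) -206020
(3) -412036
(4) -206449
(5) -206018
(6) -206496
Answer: 5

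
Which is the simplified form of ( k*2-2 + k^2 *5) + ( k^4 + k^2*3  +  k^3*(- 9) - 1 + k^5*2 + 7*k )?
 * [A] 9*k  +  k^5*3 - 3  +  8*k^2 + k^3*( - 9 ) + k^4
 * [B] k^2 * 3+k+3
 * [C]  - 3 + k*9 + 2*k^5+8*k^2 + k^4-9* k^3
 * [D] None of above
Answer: C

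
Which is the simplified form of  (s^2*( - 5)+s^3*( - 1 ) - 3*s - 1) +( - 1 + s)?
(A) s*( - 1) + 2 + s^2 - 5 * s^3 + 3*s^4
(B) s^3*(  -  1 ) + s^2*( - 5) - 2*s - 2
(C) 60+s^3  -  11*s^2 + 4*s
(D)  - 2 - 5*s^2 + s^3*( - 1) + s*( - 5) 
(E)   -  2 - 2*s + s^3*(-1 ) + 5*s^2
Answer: B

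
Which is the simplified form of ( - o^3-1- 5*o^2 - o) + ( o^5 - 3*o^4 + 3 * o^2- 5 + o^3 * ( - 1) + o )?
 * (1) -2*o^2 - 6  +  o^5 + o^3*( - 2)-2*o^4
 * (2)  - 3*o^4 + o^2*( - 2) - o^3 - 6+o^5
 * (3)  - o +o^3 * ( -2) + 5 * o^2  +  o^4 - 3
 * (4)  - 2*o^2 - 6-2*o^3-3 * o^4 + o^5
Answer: 4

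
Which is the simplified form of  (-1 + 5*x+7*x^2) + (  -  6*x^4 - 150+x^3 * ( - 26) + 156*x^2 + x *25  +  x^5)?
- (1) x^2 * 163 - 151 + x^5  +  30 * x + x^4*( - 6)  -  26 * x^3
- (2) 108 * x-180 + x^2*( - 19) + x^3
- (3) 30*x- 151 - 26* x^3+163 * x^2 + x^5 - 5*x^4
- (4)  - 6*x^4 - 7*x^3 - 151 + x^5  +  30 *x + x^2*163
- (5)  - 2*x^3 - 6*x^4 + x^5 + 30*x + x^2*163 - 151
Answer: 1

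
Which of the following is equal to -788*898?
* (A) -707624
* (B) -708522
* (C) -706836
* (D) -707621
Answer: A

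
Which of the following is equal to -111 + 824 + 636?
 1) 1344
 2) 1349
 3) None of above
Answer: 2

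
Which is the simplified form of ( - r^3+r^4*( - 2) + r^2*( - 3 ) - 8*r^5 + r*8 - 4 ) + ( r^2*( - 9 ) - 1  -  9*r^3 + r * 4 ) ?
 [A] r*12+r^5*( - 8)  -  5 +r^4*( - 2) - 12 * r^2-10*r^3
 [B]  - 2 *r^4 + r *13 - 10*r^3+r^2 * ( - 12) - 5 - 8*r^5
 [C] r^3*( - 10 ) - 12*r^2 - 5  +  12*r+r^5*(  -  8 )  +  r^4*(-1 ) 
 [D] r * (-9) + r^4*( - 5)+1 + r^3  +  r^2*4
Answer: A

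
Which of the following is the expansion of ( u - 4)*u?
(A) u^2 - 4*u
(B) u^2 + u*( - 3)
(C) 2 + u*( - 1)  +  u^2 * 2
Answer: A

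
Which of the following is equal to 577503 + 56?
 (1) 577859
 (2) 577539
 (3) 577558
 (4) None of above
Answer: 4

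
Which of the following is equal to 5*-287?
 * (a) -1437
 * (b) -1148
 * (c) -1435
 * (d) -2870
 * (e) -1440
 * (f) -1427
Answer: c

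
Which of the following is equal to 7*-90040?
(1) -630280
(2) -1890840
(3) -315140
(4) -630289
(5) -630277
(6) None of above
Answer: 1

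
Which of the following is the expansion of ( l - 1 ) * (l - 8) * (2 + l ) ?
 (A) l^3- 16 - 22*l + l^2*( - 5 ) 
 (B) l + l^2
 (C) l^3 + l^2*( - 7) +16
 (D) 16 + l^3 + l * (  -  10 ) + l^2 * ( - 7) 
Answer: D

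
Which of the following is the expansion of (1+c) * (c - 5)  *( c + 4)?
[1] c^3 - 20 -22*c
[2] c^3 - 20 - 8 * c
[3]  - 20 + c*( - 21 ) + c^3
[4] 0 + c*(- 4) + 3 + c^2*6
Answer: 3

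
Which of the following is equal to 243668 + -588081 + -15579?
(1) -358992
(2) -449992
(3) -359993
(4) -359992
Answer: 4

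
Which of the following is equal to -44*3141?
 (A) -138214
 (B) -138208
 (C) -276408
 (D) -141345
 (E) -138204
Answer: E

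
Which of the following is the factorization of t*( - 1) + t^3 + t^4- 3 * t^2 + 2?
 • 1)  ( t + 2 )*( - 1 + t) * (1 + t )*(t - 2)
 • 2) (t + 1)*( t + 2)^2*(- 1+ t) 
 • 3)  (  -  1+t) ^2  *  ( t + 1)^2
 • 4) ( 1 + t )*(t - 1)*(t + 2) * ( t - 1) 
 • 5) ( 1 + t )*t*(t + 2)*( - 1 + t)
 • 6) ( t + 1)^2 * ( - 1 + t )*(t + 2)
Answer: 4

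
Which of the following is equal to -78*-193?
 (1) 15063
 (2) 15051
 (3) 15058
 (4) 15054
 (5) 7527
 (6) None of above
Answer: 4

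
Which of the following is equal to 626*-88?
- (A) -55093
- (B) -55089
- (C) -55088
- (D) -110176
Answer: C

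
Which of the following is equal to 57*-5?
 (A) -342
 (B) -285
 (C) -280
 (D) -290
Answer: B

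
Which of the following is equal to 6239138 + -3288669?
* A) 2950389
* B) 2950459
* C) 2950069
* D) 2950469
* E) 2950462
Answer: D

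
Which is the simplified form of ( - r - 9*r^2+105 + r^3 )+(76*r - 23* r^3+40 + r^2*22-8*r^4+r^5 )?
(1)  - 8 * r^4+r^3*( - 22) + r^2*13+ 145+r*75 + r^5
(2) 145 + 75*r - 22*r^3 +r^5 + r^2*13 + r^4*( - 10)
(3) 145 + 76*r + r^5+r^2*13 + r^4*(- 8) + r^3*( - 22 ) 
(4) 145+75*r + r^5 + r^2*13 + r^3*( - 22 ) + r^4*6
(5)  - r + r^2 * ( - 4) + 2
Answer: 1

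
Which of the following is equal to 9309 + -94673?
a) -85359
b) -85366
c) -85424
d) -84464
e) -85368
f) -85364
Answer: f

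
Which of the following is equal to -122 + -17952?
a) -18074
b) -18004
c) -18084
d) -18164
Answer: a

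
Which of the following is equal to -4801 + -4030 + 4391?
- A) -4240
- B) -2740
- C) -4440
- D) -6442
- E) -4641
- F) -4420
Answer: C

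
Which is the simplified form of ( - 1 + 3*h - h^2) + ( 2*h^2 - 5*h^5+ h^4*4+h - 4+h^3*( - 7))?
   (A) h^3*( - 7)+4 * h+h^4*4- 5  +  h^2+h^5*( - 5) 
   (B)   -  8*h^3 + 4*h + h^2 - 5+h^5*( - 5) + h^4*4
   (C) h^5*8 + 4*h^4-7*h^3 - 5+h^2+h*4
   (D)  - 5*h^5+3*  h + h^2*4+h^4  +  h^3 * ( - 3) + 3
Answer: A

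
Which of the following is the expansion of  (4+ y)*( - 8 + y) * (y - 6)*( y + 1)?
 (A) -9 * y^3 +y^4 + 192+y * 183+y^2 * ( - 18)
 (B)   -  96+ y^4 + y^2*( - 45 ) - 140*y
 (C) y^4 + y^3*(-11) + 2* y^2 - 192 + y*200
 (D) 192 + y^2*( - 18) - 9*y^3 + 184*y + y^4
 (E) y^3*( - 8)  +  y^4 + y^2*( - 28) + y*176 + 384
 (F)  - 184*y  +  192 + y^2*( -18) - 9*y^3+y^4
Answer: D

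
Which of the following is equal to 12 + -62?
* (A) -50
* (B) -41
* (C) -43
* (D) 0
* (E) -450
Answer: A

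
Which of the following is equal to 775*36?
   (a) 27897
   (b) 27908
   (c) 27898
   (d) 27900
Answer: d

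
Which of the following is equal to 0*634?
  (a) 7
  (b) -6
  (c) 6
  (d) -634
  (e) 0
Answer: e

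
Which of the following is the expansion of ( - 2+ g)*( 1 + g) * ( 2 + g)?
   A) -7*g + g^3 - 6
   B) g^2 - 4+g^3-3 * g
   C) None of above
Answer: C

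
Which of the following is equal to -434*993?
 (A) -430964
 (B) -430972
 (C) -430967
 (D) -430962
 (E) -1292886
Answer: D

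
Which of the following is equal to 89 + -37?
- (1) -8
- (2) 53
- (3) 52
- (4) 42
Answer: 3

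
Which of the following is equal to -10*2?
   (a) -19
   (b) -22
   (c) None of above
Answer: c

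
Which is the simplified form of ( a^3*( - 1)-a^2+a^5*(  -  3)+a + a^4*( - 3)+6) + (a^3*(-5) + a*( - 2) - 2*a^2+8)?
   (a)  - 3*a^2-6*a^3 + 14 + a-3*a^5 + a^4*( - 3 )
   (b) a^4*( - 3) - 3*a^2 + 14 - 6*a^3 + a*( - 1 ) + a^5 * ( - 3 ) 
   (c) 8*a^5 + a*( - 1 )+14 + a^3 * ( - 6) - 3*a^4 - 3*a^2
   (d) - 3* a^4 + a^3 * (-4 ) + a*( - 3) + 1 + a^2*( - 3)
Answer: b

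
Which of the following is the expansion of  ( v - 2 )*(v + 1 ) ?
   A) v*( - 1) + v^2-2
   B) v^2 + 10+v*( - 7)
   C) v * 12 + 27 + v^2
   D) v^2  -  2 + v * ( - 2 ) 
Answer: A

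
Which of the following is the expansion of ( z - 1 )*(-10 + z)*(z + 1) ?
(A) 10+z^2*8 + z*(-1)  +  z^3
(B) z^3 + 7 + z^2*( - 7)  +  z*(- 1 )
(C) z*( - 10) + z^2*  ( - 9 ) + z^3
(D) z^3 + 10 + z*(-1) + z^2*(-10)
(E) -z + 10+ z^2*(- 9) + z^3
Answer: D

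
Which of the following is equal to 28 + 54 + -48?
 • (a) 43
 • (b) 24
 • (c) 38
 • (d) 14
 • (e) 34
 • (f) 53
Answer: e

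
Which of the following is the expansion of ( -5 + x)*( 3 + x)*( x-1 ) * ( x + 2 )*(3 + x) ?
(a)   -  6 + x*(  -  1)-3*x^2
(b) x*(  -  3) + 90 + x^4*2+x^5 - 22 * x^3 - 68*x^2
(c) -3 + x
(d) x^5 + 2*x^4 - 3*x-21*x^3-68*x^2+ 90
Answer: b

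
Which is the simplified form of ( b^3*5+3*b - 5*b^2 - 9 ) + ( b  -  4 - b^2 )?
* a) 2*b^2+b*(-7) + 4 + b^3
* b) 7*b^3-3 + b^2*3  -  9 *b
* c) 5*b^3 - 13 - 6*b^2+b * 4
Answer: c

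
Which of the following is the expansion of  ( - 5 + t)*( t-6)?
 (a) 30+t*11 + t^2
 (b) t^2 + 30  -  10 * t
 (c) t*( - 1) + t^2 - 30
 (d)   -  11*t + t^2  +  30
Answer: d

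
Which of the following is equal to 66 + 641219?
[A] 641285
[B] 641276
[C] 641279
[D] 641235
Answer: A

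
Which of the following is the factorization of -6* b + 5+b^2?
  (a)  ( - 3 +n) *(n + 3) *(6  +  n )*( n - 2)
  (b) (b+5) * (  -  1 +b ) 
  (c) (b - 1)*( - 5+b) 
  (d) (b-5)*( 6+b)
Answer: c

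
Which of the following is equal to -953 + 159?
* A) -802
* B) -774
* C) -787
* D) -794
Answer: D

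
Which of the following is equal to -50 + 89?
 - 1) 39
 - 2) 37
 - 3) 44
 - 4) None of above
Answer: 1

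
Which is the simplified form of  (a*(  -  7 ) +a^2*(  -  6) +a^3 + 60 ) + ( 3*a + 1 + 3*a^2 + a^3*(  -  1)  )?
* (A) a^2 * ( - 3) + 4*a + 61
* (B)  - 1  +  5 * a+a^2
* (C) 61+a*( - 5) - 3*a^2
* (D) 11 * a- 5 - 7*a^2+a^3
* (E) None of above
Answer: E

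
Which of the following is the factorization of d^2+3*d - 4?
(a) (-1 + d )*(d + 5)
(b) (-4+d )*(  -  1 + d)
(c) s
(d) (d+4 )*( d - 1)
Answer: d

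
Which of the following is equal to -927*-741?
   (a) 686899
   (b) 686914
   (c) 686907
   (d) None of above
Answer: c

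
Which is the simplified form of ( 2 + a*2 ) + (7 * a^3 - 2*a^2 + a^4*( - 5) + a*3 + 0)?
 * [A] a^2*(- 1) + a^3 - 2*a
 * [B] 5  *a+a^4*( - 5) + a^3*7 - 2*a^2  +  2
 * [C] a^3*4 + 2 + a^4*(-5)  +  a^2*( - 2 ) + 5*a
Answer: B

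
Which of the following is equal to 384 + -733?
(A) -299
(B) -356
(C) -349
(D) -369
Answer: C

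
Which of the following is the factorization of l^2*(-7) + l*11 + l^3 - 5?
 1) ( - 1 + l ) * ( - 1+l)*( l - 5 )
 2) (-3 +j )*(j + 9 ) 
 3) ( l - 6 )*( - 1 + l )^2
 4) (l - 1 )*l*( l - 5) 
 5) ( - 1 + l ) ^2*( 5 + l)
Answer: 1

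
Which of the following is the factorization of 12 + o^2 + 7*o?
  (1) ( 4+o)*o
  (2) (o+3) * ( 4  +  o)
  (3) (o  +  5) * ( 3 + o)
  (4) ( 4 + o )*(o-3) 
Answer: 2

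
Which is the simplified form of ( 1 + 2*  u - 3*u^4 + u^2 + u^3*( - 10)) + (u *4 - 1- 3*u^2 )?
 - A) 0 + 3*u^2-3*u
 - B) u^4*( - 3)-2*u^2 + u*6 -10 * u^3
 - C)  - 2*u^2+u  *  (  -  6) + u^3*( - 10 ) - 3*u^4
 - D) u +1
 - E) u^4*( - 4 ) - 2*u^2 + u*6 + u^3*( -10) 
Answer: B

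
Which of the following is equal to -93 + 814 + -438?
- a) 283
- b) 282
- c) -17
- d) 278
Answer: a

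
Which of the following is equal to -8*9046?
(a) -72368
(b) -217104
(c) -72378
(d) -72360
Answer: a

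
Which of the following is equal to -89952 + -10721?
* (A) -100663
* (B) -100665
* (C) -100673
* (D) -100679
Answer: C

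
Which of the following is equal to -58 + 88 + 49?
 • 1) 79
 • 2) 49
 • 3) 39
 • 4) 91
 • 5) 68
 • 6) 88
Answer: 1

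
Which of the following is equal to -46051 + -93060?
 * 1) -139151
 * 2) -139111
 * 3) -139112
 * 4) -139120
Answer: 2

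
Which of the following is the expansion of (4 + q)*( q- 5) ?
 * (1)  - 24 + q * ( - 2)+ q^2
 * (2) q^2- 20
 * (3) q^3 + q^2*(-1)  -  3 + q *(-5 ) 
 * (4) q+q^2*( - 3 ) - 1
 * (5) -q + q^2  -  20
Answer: 5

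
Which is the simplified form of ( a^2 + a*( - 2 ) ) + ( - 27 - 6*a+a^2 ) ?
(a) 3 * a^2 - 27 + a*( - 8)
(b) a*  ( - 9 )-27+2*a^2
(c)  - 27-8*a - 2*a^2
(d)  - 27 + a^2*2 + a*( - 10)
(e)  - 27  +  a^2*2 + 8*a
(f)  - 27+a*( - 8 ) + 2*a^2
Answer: f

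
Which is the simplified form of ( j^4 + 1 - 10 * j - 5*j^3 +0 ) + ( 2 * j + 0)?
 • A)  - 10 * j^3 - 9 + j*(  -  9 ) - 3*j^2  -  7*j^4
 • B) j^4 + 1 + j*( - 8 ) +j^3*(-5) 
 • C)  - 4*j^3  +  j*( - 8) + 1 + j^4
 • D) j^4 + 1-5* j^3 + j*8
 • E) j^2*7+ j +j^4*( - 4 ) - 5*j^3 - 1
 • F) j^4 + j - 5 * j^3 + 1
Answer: B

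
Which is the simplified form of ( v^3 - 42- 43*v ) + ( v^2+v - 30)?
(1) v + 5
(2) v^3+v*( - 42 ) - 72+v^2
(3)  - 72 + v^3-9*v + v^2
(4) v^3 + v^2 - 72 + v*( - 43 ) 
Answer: 2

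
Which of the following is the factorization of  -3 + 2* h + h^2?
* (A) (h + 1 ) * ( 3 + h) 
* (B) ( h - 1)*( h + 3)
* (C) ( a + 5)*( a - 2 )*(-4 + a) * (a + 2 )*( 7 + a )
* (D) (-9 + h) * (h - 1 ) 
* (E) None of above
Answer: B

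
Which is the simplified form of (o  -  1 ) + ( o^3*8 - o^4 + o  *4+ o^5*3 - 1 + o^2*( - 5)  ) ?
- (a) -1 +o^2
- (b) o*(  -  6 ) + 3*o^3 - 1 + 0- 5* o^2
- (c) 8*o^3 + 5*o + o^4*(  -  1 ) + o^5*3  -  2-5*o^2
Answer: c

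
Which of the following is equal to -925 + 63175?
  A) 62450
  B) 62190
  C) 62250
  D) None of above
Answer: C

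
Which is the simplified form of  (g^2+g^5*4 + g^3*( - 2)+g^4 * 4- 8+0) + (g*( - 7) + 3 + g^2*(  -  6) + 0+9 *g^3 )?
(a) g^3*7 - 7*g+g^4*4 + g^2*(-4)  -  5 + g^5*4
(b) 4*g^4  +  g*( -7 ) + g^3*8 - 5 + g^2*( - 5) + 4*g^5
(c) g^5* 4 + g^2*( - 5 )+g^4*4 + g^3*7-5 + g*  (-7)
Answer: c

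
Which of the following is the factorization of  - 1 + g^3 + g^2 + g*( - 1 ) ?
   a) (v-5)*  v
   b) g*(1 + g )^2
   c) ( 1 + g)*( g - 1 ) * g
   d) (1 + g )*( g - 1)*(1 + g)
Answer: d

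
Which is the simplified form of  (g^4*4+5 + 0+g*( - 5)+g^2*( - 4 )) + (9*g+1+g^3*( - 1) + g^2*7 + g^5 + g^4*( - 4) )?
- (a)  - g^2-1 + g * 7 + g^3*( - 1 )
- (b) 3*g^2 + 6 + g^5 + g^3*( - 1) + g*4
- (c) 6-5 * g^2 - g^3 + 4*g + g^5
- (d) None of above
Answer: b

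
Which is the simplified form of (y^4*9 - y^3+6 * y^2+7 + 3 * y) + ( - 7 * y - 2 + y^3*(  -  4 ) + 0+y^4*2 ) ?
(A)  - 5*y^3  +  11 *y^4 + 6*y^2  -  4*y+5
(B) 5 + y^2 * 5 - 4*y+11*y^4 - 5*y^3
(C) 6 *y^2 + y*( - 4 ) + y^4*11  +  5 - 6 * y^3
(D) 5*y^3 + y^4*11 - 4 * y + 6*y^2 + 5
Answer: A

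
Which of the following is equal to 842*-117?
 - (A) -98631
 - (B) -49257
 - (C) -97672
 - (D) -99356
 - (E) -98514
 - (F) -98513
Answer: E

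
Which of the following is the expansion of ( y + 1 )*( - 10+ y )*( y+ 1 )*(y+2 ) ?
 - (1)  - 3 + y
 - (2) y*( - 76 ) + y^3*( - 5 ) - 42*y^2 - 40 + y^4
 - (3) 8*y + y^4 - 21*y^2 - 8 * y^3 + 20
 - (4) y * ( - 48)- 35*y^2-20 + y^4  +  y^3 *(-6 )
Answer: 4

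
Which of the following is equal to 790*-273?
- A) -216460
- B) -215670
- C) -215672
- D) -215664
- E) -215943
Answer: B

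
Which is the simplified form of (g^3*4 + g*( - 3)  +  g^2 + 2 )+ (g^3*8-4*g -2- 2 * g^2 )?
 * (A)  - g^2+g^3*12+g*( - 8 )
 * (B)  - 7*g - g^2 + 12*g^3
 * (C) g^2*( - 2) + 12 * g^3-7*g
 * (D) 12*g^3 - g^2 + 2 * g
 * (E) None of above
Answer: B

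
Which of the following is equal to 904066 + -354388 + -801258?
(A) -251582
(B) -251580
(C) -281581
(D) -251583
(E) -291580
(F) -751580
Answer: B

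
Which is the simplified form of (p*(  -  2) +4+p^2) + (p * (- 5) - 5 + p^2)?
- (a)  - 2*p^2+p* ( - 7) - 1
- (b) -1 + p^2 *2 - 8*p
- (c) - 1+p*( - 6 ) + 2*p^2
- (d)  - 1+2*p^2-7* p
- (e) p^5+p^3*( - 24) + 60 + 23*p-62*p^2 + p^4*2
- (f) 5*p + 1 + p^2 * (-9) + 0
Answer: d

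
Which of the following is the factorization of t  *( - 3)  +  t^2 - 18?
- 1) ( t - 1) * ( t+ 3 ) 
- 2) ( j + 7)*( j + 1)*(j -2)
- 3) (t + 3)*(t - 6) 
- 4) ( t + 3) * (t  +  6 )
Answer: 3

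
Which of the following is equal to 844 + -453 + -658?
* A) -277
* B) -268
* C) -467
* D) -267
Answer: D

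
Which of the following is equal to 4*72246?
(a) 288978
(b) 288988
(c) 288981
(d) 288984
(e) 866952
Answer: d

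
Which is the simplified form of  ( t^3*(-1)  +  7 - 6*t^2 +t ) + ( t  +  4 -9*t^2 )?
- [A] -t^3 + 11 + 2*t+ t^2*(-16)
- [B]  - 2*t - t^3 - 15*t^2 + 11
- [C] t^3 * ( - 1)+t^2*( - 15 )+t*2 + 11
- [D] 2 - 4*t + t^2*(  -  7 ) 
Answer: C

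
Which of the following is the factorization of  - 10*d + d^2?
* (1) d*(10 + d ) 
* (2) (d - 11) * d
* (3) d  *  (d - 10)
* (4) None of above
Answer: 3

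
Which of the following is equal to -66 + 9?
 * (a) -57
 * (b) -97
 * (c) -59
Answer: a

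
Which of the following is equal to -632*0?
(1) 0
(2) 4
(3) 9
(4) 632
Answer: 1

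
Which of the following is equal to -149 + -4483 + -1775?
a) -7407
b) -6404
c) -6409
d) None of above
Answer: d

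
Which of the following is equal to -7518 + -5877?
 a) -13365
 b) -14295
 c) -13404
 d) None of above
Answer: d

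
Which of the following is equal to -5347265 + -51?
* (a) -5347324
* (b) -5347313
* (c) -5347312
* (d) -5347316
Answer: d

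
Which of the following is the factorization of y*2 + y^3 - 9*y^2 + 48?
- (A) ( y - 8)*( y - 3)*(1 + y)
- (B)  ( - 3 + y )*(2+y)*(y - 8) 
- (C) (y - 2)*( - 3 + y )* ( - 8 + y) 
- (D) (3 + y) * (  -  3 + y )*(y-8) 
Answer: B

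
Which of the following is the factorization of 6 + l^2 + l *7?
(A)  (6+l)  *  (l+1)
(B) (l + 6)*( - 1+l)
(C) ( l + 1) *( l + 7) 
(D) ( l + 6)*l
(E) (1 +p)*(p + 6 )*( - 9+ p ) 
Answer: A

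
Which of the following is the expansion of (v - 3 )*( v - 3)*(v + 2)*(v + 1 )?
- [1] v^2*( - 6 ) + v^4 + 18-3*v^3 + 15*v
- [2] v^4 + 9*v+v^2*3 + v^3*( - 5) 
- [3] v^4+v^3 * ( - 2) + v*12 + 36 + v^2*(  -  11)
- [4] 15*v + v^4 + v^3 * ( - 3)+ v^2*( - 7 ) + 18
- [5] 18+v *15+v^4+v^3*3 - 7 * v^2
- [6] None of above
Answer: 4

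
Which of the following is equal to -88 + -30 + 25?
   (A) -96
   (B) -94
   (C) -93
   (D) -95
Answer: C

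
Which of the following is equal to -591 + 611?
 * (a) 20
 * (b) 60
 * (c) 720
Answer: a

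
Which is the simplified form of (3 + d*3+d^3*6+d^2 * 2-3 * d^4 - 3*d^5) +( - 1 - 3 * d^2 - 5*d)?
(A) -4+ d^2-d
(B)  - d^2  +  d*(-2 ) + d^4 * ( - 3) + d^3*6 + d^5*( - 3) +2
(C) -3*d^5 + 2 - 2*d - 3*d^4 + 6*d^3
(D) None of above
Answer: B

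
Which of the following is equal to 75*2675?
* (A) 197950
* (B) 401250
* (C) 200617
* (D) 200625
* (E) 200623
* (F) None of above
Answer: D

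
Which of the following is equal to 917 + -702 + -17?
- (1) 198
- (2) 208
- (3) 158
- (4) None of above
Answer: 1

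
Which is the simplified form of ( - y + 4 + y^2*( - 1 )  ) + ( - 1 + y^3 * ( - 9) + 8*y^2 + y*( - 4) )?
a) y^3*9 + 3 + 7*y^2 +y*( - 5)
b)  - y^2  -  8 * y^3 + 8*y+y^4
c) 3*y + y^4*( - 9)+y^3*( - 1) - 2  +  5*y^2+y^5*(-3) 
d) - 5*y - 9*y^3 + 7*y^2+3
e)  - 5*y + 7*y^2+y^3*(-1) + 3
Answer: d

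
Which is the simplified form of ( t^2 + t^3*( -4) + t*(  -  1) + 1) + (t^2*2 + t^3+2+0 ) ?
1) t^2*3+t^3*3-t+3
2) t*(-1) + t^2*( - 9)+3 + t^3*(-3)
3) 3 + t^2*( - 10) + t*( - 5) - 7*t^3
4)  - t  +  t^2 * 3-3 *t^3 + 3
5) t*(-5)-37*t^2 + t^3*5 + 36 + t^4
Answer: 4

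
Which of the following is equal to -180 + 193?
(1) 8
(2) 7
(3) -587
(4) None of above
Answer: 4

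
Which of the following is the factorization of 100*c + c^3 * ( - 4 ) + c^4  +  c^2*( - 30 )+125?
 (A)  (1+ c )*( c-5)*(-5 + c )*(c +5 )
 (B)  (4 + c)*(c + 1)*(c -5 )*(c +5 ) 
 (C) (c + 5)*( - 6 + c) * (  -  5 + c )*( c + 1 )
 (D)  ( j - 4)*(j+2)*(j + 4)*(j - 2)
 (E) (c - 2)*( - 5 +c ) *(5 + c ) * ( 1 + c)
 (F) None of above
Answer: A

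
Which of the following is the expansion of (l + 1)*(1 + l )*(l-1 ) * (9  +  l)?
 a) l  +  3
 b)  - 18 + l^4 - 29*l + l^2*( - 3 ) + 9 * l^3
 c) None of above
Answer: c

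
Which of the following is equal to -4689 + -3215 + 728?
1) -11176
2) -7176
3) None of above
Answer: 2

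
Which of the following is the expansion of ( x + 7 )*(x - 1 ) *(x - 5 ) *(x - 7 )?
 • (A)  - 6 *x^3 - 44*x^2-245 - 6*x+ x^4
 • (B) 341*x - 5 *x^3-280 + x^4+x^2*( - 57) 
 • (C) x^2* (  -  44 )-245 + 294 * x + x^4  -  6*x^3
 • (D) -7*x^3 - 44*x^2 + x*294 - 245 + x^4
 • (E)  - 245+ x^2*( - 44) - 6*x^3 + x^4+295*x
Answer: C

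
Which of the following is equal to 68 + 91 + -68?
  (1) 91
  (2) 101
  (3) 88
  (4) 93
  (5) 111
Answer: 1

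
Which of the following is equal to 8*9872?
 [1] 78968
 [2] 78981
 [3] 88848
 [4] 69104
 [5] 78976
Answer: 5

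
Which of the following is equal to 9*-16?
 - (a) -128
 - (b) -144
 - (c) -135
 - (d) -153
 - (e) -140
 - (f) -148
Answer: b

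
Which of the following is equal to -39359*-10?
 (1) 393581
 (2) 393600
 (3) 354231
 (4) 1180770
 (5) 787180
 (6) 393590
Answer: 6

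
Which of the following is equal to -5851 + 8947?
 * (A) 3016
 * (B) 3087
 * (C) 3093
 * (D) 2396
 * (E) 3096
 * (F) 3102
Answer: E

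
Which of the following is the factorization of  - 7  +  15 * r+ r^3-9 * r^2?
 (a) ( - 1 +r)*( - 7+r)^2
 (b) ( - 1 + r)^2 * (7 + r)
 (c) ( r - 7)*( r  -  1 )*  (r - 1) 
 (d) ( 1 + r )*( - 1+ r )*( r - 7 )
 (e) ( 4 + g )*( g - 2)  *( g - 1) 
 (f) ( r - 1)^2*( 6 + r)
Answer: c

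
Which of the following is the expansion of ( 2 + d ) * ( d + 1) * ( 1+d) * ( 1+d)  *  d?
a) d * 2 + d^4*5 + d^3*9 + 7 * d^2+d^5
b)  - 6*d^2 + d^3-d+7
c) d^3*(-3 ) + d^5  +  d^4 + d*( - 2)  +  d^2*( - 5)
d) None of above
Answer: a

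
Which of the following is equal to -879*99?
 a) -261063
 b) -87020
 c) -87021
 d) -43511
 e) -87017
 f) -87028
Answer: c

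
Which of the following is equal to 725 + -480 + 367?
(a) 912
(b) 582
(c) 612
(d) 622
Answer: c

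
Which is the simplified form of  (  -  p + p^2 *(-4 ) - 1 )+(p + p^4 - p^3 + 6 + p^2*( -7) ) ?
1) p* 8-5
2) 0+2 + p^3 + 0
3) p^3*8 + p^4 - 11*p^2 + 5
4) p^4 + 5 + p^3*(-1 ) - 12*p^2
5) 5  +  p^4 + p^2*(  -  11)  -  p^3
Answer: 5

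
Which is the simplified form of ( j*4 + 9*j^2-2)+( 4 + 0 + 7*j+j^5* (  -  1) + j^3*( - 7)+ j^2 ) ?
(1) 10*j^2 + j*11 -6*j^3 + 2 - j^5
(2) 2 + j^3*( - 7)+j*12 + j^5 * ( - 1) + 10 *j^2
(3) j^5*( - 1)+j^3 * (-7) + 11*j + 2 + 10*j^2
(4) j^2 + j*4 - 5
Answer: 3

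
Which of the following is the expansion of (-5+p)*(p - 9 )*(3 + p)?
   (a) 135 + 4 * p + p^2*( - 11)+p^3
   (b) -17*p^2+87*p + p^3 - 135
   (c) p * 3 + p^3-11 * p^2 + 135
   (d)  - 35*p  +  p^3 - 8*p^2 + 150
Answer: c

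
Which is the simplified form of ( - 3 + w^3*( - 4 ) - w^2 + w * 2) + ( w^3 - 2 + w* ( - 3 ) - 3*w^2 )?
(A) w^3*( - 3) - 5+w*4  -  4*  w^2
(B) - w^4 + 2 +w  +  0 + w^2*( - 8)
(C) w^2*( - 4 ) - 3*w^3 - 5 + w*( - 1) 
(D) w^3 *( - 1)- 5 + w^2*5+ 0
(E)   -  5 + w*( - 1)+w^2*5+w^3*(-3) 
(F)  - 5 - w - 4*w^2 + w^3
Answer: C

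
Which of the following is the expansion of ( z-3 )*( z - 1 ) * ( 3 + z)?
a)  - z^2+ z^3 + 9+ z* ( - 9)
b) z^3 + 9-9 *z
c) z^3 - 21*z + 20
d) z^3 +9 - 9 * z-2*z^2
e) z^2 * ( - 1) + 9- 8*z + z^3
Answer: a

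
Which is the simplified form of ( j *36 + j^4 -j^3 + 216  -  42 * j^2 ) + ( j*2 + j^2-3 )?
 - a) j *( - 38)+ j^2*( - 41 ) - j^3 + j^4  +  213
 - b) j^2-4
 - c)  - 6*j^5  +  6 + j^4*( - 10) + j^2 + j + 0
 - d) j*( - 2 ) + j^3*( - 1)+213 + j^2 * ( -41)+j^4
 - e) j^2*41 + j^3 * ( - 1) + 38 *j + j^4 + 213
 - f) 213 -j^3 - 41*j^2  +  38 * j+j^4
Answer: f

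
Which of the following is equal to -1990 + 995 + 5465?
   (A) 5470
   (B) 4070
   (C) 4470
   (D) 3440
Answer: C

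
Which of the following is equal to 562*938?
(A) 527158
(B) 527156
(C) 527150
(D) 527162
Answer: B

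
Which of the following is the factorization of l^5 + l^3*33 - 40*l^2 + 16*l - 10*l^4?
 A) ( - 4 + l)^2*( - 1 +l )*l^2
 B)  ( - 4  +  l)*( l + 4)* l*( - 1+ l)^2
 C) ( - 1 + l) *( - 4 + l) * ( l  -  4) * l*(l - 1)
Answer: C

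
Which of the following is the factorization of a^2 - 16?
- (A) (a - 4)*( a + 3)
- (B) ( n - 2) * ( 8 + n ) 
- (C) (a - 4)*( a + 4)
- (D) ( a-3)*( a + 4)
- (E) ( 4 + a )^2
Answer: C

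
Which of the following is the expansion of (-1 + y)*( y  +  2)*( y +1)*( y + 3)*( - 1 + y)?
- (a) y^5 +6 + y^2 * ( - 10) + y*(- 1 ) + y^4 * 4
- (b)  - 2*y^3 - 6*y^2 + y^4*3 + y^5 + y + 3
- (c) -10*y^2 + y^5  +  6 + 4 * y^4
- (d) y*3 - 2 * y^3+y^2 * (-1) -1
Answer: a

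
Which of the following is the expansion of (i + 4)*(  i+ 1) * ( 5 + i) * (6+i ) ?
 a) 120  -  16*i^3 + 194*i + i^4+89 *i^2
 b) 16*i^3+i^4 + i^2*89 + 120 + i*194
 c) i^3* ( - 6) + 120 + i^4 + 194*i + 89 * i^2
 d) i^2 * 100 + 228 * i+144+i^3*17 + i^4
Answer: b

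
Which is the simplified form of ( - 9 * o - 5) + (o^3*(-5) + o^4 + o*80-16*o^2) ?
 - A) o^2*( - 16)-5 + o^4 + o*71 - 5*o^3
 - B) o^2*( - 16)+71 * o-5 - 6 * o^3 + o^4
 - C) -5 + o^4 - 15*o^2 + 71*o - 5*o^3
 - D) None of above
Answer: A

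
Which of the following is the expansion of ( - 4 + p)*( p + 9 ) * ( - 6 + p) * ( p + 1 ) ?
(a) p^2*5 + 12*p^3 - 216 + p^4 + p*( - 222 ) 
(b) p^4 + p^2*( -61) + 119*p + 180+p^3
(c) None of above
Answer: c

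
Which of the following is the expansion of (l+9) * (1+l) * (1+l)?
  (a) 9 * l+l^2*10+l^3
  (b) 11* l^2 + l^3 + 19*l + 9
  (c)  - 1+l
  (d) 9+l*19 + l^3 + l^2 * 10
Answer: b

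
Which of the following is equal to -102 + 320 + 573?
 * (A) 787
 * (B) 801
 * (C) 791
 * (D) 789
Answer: C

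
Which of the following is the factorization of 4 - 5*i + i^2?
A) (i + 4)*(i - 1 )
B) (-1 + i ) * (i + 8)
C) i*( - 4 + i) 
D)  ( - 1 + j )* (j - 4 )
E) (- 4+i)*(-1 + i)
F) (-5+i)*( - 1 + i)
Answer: E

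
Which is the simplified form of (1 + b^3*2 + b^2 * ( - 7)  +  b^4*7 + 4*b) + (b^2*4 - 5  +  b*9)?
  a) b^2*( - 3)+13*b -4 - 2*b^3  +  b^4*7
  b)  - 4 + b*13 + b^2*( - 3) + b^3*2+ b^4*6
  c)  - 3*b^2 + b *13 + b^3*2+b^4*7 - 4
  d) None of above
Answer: c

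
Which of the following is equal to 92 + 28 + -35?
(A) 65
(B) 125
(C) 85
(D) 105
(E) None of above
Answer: C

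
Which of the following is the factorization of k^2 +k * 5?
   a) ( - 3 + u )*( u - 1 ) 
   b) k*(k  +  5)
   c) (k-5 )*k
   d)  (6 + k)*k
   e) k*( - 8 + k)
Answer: b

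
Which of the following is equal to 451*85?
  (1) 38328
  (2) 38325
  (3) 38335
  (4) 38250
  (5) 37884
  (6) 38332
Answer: 3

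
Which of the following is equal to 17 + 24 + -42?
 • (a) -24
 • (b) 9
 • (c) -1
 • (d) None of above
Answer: c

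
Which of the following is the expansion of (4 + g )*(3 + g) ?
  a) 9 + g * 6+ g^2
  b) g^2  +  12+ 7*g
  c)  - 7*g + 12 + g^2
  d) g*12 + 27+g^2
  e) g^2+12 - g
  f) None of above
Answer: b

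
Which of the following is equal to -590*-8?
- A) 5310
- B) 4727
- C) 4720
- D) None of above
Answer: C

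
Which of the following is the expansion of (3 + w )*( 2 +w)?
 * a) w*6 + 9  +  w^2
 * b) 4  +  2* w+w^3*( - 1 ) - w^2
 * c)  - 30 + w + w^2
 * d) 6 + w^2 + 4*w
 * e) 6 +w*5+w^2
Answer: e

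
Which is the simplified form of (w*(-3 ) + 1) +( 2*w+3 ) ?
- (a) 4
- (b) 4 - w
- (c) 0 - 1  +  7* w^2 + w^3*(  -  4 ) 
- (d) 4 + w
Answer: b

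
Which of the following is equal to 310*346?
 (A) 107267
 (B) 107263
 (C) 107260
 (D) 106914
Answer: C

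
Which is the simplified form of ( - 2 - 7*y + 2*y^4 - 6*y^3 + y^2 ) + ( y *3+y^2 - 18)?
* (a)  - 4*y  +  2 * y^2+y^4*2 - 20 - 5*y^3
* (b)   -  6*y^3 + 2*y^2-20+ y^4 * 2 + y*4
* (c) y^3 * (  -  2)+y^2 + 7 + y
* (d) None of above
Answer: d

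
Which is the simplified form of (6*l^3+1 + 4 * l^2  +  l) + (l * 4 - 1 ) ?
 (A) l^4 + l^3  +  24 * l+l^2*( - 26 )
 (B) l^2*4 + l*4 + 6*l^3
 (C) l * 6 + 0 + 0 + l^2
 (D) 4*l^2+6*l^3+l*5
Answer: D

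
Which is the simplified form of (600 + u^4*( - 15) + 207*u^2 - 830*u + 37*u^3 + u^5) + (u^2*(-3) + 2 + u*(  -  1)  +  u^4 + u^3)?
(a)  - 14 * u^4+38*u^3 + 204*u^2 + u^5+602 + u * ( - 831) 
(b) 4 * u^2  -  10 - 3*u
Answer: a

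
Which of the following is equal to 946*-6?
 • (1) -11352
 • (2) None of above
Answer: 2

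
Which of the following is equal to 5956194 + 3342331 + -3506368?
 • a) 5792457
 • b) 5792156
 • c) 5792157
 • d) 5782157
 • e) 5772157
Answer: c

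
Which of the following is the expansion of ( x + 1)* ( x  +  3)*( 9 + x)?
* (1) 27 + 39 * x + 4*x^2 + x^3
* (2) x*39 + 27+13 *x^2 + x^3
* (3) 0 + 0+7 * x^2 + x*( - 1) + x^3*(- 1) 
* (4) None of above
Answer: 2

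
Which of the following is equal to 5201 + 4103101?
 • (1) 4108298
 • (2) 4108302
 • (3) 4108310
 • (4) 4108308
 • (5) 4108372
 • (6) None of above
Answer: 2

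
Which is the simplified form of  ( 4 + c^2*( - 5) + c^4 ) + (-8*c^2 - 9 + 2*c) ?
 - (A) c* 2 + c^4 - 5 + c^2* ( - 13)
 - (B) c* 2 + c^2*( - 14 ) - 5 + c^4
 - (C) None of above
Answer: A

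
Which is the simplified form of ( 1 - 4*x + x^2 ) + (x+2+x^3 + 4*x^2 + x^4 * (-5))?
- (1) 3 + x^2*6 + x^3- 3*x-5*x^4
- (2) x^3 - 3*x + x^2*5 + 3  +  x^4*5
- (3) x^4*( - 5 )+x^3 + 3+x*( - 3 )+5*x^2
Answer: 3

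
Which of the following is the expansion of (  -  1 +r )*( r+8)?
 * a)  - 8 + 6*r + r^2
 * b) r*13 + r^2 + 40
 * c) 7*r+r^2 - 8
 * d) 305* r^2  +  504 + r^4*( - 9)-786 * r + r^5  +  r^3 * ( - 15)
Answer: c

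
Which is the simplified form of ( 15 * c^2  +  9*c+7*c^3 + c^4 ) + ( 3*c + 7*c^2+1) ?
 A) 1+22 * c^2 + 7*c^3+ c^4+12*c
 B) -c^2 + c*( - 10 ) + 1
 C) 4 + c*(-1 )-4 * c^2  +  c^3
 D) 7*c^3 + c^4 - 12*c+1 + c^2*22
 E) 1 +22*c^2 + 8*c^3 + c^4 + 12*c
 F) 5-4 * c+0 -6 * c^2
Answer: A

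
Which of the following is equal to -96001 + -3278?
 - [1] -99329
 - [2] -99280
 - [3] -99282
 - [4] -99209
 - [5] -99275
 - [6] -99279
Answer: 6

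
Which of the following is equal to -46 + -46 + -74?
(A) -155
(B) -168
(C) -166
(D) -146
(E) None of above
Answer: C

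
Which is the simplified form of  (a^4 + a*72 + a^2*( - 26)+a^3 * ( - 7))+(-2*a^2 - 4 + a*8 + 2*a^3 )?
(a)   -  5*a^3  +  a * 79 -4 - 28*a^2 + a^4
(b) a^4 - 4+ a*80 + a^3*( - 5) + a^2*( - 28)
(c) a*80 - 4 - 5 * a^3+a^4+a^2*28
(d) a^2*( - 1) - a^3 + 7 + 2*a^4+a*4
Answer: b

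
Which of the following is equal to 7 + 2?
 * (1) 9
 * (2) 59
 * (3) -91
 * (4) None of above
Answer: 1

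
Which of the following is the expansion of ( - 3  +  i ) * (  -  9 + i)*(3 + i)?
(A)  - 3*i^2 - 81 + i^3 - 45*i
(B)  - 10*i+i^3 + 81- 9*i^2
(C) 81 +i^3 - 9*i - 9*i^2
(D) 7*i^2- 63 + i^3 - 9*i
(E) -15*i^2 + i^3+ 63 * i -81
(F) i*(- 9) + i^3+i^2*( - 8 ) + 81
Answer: C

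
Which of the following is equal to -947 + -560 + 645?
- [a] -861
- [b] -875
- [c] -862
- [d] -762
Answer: c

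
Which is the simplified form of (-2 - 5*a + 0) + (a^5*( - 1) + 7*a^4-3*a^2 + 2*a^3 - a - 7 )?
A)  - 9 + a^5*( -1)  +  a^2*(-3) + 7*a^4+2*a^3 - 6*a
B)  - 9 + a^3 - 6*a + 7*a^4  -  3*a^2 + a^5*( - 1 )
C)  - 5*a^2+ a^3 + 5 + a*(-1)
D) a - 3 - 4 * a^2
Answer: A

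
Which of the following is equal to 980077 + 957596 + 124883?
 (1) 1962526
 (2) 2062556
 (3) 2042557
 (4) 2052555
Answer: 2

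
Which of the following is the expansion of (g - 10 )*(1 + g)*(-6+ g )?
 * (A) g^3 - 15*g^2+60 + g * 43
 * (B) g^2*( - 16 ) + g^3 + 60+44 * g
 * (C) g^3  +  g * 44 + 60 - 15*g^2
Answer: C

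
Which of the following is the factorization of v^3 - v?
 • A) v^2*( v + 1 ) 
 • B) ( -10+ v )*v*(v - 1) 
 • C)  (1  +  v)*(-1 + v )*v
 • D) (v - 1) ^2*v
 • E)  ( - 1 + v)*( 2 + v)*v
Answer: C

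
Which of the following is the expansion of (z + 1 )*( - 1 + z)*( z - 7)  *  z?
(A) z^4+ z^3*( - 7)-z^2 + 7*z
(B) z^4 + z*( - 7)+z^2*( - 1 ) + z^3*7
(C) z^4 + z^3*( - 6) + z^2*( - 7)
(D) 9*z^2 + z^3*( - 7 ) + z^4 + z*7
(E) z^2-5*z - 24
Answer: A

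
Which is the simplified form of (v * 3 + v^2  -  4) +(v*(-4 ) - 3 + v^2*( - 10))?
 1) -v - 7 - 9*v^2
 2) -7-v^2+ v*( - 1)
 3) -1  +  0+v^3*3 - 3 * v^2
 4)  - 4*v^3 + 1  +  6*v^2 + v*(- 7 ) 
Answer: 1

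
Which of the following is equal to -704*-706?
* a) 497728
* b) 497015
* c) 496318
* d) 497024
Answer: d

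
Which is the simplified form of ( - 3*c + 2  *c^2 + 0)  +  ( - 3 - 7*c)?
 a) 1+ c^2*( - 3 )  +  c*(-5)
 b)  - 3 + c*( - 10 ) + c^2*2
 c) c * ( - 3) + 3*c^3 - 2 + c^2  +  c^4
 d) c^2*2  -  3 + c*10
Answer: b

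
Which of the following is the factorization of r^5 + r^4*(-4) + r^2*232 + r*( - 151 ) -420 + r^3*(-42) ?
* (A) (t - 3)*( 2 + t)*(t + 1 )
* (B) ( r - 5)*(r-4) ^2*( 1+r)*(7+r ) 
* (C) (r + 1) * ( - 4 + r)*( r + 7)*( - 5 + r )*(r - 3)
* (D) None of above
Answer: C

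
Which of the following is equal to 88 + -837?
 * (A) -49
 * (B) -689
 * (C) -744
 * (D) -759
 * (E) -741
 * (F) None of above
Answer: F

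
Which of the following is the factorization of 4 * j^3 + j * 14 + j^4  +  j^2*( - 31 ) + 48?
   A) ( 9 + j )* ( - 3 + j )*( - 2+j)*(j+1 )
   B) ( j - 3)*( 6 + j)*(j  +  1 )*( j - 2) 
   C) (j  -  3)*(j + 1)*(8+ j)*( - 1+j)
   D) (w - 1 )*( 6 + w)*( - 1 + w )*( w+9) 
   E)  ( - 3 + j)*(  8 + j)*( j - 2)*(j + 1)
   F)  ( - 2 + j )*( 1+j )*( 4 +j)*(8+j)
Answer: E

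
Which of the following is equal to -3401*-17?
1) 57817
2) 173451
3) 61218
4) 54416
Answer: 1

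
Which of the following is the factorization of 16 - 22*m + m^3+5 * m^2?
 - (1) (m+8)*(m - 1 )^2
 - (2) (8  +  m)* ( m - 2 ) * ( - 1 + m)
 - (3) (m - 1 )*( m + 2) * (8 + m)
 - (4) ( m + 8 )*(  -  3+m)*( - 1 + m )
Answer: 2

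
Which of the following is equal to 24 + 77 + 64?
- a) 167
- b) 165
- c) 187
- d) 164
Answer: b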